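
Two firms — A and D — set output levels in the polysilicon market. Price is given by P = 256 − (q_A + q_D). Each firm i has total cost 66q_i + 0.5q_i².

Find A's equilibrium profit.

3384.375

Firm A's profit: π = q_A(256 − (q_A + q_D)) − 66q_A − 0.5q_A².
∂π/∂q_A = 190 − 3q_A − q_D = 0, so q_A = 190/3 − (1/3)q_D.
Setting q_A = q_D in the reaction function: q_A = 190/3 − (1/3)q_A, so q_A = (190/3) / (4/3) = 47.5.
Price P = 256 − 95 = 161.
A's profit: (161 − 66)·47.5 − 0.5(47.5)² = 3384.375.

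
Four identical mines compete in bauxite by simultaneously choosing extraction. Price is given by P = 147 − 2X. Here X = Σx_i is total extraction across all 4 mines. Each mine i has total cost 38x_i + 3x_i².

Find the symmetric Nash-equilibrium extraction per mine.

A representative mine's profit is π_i = x_i(147 − 2X) − 38x_i − 3x_i², with X = x_i + Σ_{j≠i} x_j.
First-order condition: 109 − 10x_i − 2Σ_{j≠i} x_j = 0.
With identical mines, set every x_j = x: then 109 − 10x − 6x = 0, i.e. x = 109/16 = 6.8125.

6.8125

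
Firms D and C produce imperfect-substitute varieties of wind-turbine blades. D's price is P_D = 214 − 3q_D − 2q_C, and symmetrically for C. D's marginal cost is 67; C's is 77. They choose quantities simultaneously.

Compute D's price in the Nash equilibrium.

Firm D's profit: π = q_D(214 − 3q_D − 2q_C) − 67q_D.
∂π/∂q_D = 147 − 6q_D − 2q_C = 0 ⇒ q_D = 24.5 − (1/3)q_C.
Similarly q_C = 137/6 − (1/3)q_D.
Substituting the second reaction function into the first: q_D = 24.5 − (1/3)(137/6 − (1/3)q_D), which gives (8/9)q_D = 152/9 ⇒ q_D = 19.
Then q_C = 137/6 − (1/3)·19 = 16.5.
P_D = 214 − 3·19 − 2·16.5 = 124.

124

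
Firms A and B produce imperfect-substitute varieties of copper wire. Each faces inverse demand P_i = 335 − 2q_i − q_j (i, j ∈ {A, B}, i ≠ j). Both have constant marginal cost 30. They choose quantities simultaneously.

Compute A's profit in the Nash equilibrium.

7442

Firm A's profit: π = q_A(335 − 2q_A − q_B) − 30q_A.
∂π/∂q_A = 305 − 4q_A − q_B = 0 ⇒ q_A = 76.25 − 0.25q_B.
The game is symmetric, so in equilibrium q_B = q_A: the reaction function gives 1.25q_A = 76.25, hence q_A = 61.
P_A = 335 − 2·61 − 61 = 152.
Profit = (152 − 30)·61 = 7442.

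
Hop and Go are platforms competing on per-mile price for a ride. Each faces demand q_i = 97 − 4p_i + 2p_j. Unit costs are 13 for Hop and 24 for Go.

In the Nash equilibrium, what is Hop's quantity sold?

Hop's profit: π = (p_{Hop} − 13)(97 − 4p_{Hop} + 2p_{Go}).
∂π/∂p_{Hop} = 149 − 8p_{Hop} + 2p_{Go} = 0 ⇒ p_{Hop} = 18.625 + 0.25p_{Go}.
Similarly p_{Go} = 24.125 + 0.25p_{Hop}.
Substituting the second reaction function into the first: p_{Hop} = 18.625 + 0.25(24.125 + 0.25p_{Hop}), which gives 0.9375p_{Hop} = 789/32 ⇒ p_{Hop} = 26.3.
Then p_{Go} = 24.125 + 0.25·26.3 = 30.7.
q_{Hop} = 97 − 4·26.3 + 2·30.7 = 53.2.

53.2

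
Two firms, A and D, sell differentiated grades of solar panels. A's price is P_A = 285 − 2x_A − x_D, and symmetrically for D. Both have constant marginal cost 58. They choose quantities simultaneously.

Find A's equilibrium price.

Firm A's profit: π = x_A(285 − 2x_A − x_D) − 58x_A.
∂π/∂x_A = 227 − 4x_A − x_D = 0 ⇒ x_A = 56.75 − 0.25x_D.
Setting x_A = x_D in the reaction function: x_A = 56.75 − 0.25x_A, so x_A = 56.75 / 1.25 = 45.4.
P_A = 285 − 2·45.4 − 45.4 = 148.8.

148.8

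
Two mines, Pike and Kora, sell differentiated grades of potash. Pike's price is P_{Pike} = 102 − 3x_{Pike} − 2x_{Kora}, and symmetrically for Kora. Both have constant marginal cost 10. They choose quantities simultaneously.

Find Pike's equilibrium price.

44.5

Mine Pike's profit: π = x_{Pike}(102 − 3x_{Pike} − 2x_{Kora}) − 10x_{Pike}.
∂π/∂x_{Pike} = 92 − 6x_{Pike} − 2x_{Kora} = 0 ⇒ x_{Pike} = 46/3 − (1/3)x_{Kora}.
Setting x_{Pike} = x_{Kora} in the reaction function: x_{Pike} = 46/3 − (1/3)x_{Pike}, so x_{Pike} = (46/3) / (4/3) = 11.5.
P_{Pike} = 102 − 3·11.5 − 2·11.5 = 44.5.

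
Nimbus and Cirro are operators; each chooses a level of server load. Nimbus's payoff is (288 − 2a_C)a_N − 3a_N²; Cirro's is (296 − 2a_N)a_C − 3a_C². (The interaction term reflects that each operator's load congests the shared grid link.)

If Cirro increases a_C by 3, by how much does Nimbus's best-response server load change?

-1

Expanding Nimbus's payoff: 288a_N − 2a_Ca_N − 3a_N².
∂π/∂a_N = 288 − 2a_C − 6a_N = 0, so a_N = 48 − (1/3)a_C.
The reaction-function slope is −1/3, so a 3-unit rise in a_C moves a_N by −1/3 × 3 = −1. Nimbus's best response falls — the actions are strategic substitutes.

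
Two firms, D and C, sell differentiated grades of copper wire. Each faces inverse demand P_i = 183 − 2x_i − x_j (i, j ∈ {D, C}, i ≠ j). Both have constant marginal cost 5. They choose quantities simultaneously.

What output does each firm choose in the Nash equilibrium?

Firm D's profit: π = x_D(183 − 2x_D − x_C) − 5x_D.
∂π/∂x_D = 178 − 4x_D − x_C = 0 ⇒ x_D = 44.5 − 0.25x_C.
Setting x_D = x_C in the reaction function: x_D = 44.5 − 0.25x_D, so x_D = 44.5 / 1.25 = 35.6.

35.6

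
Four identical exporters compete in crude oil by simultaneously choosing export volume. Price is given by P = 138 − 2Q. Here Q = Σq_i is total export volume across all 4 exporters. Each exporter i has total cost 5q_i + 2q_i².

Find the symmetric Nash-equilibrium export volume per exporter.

9.5

A representative exporter's profit is π_i = q_i(138 − 2Q) − 5q_i − 2q_i², with Q = q_i + Σ_{j≠i} q_j.
First-order condition: 133 − 8q_i − 2Σ_{j≠i} q_j = 0.
In a symmetric equilibrium every exporter chooses the same q, so Σ_{j≠i} q_j = 3q. The condition becomes 133 − 14q = 0, giving q = 133/14 = 9.5.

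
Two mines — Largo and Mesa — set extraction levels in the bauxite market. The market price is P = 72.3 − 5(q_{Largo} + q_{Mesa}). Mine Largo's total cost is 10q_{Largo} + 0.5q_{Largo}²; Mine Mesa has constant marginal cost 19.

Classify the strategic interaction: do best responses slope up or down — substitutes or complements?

Mine Largo's profit: π = q_{Largo}(72.3 − 5(q_{Largo} + q_{Mesa})) − 10q_{Largo} − 0.5q_{Largo}².
∂π/∂q_{Largo} = 62.3 − 11q_{Largo} − 5q_{Mesa} = 0, so q_{Largo} = 623/110 − (5/11)q_{Mesa}.
The best-response slope dq_{Largo}/dq_{Mesa} = −5/11 < 0: the reaction function is downward-sloping, so the choices are strategic substitutes.

strategic substitutes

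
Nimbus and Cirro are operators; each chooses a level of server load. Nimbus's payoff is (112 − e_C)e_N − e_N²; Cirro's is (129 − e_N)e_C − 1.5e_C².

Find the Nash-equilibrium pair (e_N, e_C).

Expanding Nimbus's payoff: 112e_N − e_Ce_N − e_N².
∂π/∂e_N = 112 − e_C − 2e_N = 0, so e_N = 56 − 0.5e_C.
Likewise for Cirro: e_C = 43 − (1/3)e_N.
Plugging e_C into Nimbus's best response: e_N = 56 − 0.5(43 − (1/3)e_N) ⇒ (5/6)e_N = 34.5, so e_N = 41.4.
Then e_C = 43 − (1/3)·41.4 = 29.2.

41.4, 29.2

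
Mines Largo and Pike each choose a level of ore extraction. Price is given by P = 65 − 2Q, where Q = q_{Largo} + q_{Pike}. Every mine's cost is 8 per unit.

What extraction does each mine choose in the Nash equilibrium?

Mine Largo's profit: π = q_{Largo}(65 − 2(q_{Largo} + q_{Pike})) − 8q_{Largo}.
∂π/∂q_{Largo} = 57 − 4q_{Largo} − 2q_{Pike} = 0, so q_{Largo} = 14.25 − 0.5q_{Pike}.
Setting q_{Largo} = q_{Pike} in the reaction function: q_{Largo} = 14.25 − 0.5q_{Largo}, so q_{Largo} = 14.25 / 1.5 = 9.5.

9.5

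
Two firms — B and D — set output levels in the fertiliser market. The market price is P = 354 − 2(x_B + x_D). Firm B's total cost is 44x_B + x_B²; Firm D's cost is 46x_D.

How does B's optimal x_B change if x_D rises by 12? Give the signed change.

-4

Firm B's profit: π = x_B(354 − 2(x_B + x_D)) − 44x_B − x_B².
∂π/∂x_B = 310 − 6x_B − 2x_D = 0, so x_B = 155/3 − (1/3)x_D.
The reaction-function slope is −1/3, so a 12-unit rise in x_D moves x_B by −1/3 × 12 = −4. B's best response falls — the actions are strategic substitutes.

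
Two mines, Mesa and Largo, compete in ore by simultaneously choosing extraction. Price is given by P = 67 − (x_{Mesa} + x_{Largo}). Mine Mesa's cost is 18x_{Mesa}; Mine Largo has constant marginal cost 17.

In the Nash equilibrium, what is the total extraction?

33

Mine Mesa's profit: π = x_{Mesa}(67 − (x_{Mesa} + x_{Largo})) − 18x_{Mesa}.
∂π/∂x_{Mesa} = 49 − 2x_{Mesa} − x_{Largo} = 0, so x_{Mesa} = 24.5 − 0.5x_{Largo}.
By the same steps for Largo: x_{Largo} = 25 − 0.5x_{Mesa}.
Plugging x_{Largo} into Mesa's best response: x_{Mesa} = 24.5 − 0.5(25 − 0.5x_{Mesa}) ⇒ 0.75x_{Mesa} = 12, so x_{Mesa} = 16.
Then x_{Largo} = 25 − 0.5·16 = 17.
Total extraction: 16 + 17 = 33.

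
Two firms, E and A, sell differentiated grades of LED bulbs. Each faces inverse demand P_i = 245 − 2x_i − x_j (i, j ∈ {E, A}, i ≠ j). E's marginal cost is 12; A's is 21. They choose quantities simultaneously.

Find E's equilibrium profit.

Firm E's profit: π = x_E(245 − 2x_E − x_A) − 12x_E.
∂π/∂x_E = 233 − 4x_E − x_A = 0 ⇒ x_E = 58.25 − 0.25x_A.
Similarly x_A = 56 − 0.25x_E.
Solving the two reaction functions simultaneously: (1 − (−0.25)(−0.25))x_E = 58.25 − 0.25·56, so 0.9375x_E = 44.25 and x_E = 47.2.
Then x_A = 56 − 0.25·47.2 = 44.2.
P_E = 245 − 2·47.2 − 44.2 = 106.4.
Profit = (106.4 − 12)·47.2 = 4455.68.

4455.68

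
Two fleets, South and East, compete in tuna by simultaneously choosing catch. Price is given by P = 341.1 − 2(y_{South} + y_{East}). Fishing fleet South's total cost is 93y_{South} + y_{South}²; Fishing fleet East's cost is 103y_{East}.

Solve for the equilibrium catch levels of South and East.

Fishing fleet South's profit: π = y_{South}(341.1 − 2(y_{South} + y_{East})) − 93y_{South} − y_{South}².
∂π/∂y_{South} = 248.1 − 6y_{South} − 2y_{East} = 0, so y_{South} = 41.35 − (1/3)y_{East}.
For East: ∂π/∂y_{East} = 238.1 − 4y_{East} − 2y_{South} = 0 ⇒ y_{East} = 59.525 − 0.5y_{South}.
Solving the two reaction functions simultaneously: (1 − (−1/3)(−0.5))y_{South} = 41.35 − (1/3)·59.525, so (5/6)y_{South} = 2581/120 and y_{South} = 25.81.
Then y_{East} = 59.525 − 0.5·25.81 = 46.62.

25.81, 46.62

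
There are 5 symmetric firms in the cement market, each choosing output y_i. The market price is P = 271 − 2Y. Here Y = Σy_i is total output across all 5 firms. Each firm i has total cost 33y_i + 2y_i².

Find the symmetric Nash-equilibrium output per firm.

14.875

A representative firm's profit is π_i = y_i(271 − 2Y) − 33y_i − 2y_i², with Y = y_i + Σ_{j≠i} y_j.
First-order condition: 238 − 8y_i − 2Σ_{j≠i} y_j = 0.
In a symmetric equilibrium every firm chooses the same y, so Σ_{j≠i} y_j = 4y. The condition becomes 238 − 16y = 0, giving y = 238/16 = 14.875.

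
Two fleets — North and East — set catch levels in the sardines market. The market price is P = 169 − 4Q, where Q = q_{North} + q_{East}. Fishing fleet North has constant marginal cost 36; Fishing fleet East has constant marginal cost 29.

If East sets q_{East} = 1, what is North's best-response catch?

Fishing fleet North's profit: π = q_{North}(169 − 4(q_{North} + q_{East})) − 36q_{North}.
∂π/∂q_{North} = 133 − 8q_{North} − 4q_{East} = 0, so q_{North} = 16.625 − 0.5q_{East}.
At q_{East} = 1: q_{North} = 16.625 − 0.5·1 = 16.125.

16.125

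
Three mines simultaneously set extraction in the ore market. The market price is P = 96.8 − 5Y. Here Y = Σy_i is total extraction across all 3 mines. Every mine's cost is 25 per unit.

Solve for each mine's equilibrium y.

3.59

A representative mine's profit is π_i = y_i(96.8 − 5Y) − 25y_i, with Y = y_i + Σ_{j≠i} y_j.
First-order condition: 71.8 − 10y_i − 5Σ_{j≠i} y_j = 0.
Imposing symmetry (y_j = y for all j) turns Σ_{j≠i} y_j into 2y, so 71.8 = 20y and y = 3.59.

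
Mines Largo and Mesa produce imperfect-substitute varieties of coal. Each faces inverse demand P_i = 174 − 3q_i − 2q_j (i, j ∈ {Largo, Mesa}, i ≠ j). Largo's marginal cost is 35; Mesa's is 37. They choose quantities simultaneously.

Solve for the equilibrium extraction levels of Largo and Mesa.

17.5, 17

Mine Largo's profit: π = q_{Largo}(174 − 3q_{Largo} − 2q_{Mesa}) − 35q_{Largo}.
∂π/∂q_{Largo} = 139 − 6q_{Largo} − 2q_{Mesa} = 0 ⇒ q_{Largo} = 139/6 − (1/3)q_{Mesa}.
Similarly q_{Mesa} = 137/6 − (1/3)q_{Largo}.
Substituting the second reaction function into the first: q_{Largo} = 139/6 − (1/3)(137/6 − (1/3)q_{Largo}), which gives (8/9)q_{Largo} = 140/9 ⇒ q_{Largo} = 17.5.
Then q_{Mesa} = 137/6 − (1/3)·17.5 = 17.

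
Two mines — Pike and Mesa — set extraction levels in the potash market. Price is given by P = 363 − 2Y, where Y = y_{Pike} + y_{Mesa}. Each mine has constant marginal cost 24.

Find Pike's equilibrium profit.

6384.5

Mine Pike's profit: π = y_{Pike}(363 − 2(y_{Pike} + y_{Mesa})) − 24y_{Pike}.
∂π/∂y_{Pike} = 339 − 4y_{Pike} − 2y_{Mesa} = 0, so y_{Pike} = 84.75 − 0.5y_{Mesa}.
Setting y_{Pike} = y_{Mesa} in the reaction function: y_{Pike} = 84.75 − 0.5y_{Pike}, so y_{Pike} = 84.75 / 1.5 = 56.5.
Price P = 363 − 2·113 = 137.
Pike's profit: (137 − 24)·56.5 = 6384.5.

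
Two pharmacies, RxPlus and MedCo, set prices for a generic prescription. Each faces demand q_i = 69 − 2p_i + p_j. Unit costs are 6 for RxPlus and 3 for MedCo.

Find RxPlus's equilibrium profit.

RxPlus's profit: π = (p_{RxPlus} − 6)(69 − 2p_{RxPlus} + p_{MedCo}).
∂π/∂p_{RxPlus} = 81 − 4p_{RxPlus} + p_{MedCo} = 0 ⇒ p_{RxPlus} = 20.25 + 0.25p_{MedCo}.
Similarly p_{MedCo} = 18.75 + 0.25p_{RxPlus}.
Solving the two reaction functions simultaneously: (1 − (0.25)(0.25))p_{RxPlus} = 20.25 + 0.25·18.75, so 0.9375p_{RxPlus} = 24.9375 and p_{RxPlus} = 26.6.
Then p_{MedCo} = 18.75 + 0.25·26.6 = 25.4.
q_{RxPlus} = 69 − 2·26.6 + 25.4 = 41.2.
Profit = (26.6 − 6)·41.2 = 848.72.

848.72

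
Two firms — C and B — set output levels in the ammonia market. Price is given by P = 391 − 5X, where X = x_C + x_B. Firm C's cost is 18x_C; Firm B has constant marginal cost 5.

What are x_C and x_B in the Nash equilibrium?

24, 26.6

Firm C's profit: π = x_C(391 − 5(x_C + x_B)) − 18x_C.
∂π/∂x_C = 373 − 10x_C − 5x_B = 0, so x_C = 37.3 − 0.5x_B.
By the same steps for B: x_B = 38.6 − 0.5x_C.
Solving the two reaction functions simultaneously: (1 − (−0.5)(−0.5))x_C = 37.3 − 0.5·38.6, so 0.75x_C = 18 and x_C = 24.
Then x_B = 38.6 − 0.5·24 = 26.6.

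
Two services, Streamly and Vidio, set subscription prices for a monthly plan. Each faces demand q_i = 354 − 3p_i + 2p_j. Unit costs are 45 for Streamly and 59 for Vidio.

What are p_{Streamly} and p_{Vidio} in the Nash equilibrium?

Streamly's profit: π = (p_{Streamly} − 45)(354 − 3p_{Streamly} + 2p_{Vidio}).
∂π/∂p_{Streamly} = 489 − 6p_{Streamly} + 2p_{Vidio} = 0 ⇒ p_{Streamly} = 81.5 + (1/3)p_{Vidio}.
Similarly p_{Vidio} = 88.5 + (1/3)p_{Streamly}.
Substituting the second reaction function into the first: p_{Streamly} = 81.5 + (1/3)(88.5 + (1/3)p_{Streamly}), which gives (8/9)p_{Streamly} = 111 ⇒ p_{Streamly} = 124.875.
Then p_{Vidio} = 88.5 + (1/3)·124.875 = 130.125.

124.875, 130.125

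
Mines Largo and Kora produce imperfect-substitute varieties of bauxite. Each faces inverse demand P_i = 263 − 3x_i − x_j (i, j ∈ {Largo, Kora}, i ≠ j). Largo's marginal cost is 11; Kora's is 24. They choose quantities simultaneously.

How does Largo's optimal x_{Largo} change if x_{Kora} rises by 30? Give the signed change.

-5

Mine Largo's profit: π = x_{Largo}(263 − 3x_{Largo} − x_{Kora}) − 11x_{Largo}.
∂π/∂x_{Largo} = 252 − 6x_{Largo} − x_{Kora} = 0 ⇒ x_{Largo} = 42 − (1/6)x_{Kora}.
The reaction-function slope is −1/6, so a 30-unit rise in x_{Kora} moves x_{Largo} by −1/6 × 30 = −5. Largo's best response falls — the actions are strategic substitutes.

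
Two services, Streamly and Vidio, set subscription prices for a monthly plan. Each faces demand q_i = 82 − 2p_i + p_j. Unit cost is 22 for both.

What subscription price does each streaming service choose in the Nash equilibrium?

42

Streamly's profit: π = (p_{Streamly} − 22)(82 − 2p_{Streamly} + p_{Vidio}).
∂π/∂p_{Streamly} = 126 − 4p_{Streamly} + p_{Vidio} = 0 ⇒ p_{Streamly} = 31.5 + 0.25p_{Vidio}.
Setting p_{Streamly} = p_{Vidio} in the reaction function: p_{Streamly} = 31.5 + 0.25p_{Streamly}, so p_{Streamly} = 31.5 / 0.75 = 42.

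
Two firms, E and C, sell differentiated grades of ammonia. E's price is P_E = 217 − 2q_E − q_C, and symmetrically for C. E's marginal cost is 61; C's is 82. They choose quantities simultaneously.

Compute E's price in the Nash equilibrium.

Firm E's profit: π = q_E(217 − 2q_E − q_C) − 61q_E.
∂π/∂q_E = 156 − 4q_E − q_C = 0 ⇒ q_E = 39 − 0.25q_C.
Similarly q_C = 33.75 − 0.25q_E.
Plugging q_C into E's best response: q_E = 39 − 0.25(33.75 − 0.25q_E) ⇒ 0.9375q_E = 30.5625, so q_E = 32.6.
Then q_C = 33.75 − 0.25·32.6 = 25.6.
P_E = 217 − 2·32.6 − 25.6 = 126.2.

126.2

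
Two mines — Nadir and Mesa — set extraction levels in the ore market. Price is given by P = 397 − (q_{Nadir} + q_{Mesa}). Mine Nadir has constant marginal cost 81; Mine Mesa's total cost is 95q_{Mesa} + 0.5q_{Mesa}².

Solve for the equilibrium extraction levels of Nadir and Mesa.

129.2, 57.6

Mine Nadir's profit: π = q_{Nadir}(397 − (q_{Nadir} + q_{Mesa})) − 81q_{Nadir}.
∂π/∂q_{Nadir} = 316 − 2q_{Nadir} − q_{Mesa} = 0, so q_{Nadir} = 158 − 0.5q_{Mesa}.
For Mesa: ∂π/∂q_{Mesa} = 302 − 3q_{Mesa} − q_{Nadir} = 0 ⇒ q_{Mesa} = 302/3 − (1/3)q_{Nadir}.
Plugging q_{Mesa} into Nadir's best response: q_{Nadir} = 158 − 0.5(302/3 − (1/3)q_{Nadir}) ⇒ (5/6)q_{Nadir} = 323/3, so q_{Nadir} = 129.2.
Then q_{Mesa} = 302/3 − (1/3)·129.2 = 57.6.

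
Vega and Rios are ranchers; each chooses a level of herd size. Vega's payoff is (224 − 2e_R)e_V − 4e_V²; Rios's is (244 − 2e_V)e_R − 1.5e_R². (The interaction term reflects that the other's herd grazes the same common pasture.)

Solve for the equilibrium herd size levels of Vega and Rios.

9.2, 75.2

Expanding Vega's payoff: 224e_V − 2e_Re_V − 4e_V².
∂π/∂e_V = 224 − 2e_R − 8e_V = 0, so e_V = 28 − 0.25e_R.
Likewise for Rios: e_R = 244/3 − (2/3)e_V.
Solving the two reaction functions simultaneously: (1 − (−0.25)(−2/3))e_V = 28 − 0.25·(244/3), so (5/6)e_V = 23/3 and e_V = 9.2.
Then e_R = 244/3 − (2/3)·9.2 = 75.2.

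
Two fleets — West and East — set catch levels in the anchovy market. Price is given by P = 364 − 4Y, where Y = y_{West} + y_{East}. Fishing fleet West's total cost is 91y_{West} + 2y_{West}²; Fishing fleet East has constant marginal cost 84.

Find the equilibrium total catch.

Fishing fleet West's profit: π = y_{West}(364 − 4(y_{West} + y_{East})) − 91y_{West} − 2y_{West}².
∂π/∂y_{West} = 273 − 12y_{West} − 4y_{East} = 0, so y_{West} = 22.75 − (1/3)y_{East}.
For East: ∂π/∂y_{East} = 280 − 8y_{East} − 4y_{West} = 0 ⇒ y_{East} = 35 − 0.5y_{West}.
Plugging y_{East} into West's best response: y_{West} = 22.75 − (1/3)(35 − 0.5y_{West}) ⇒ (5/6)y_{West} = 133/12, so y_{West} = 13.3.
Then y_{East} = 35 − 0.5·13.3 = 28.35.
Total catch: 13.3 + 28.35 = 41.65.

41.65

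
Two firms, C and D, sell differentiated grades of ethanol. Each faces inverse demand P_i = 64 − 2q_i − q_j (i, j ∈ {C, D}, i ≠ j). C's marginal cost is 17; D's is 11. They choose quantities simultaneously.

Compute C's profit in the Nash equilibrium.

Firm C's profit: π = q_C(64 − 2q_C − q_D) − 17q_C.
∂π/∂q_C = 47 − 4q_C − q_D = 0 ⇒ q_C = 11.75 − 0.25q_D.
Similarly q_D = 13.25 − 0.25q_C.
Solving the two reaction functions simultaneously: (1 − (−0.25)(−0.25))q_C = 11.75 − 0.25·13.25, so 0.9375q_C = 8.4375 and q_C = 9.
Then q_D = 13.25 − 0.25·9 = 11.
P_C = 64 − 2·9 − 11 = 35.
Profit = (35 − 17)·9 = 162.

162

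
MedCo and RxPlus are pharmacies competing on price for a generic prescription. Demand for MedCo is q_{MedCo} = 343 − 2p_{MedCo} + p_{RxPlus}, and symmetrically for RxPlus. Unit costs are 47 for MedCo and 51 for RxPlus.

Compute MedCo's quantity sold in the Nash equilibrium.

198.4

MedCo's profit: π = (p_{MedCo} − 47)(343 − 2p_{MedCo} + p_{RxPlus}).
∂π/∂p_{MedCo} = 437 − 4p_{MedCo} + p_{RxPlus} = 0 ⇒ p_{MedCo} = 109.25 + 0.25p_{RxPlus}.
Similarly p_{RxPlus} = 111.25 + 0.25p_{MedCo}.
Plugging p_{RxPlus} into MedCo's best response: p_{MedCo} = 109.25 + 0.25(111.25 + 0.25p_{MedCo}) ⇒ 0.9375p_{MedCo} = 137.0625, so p_{MedCo} = 146.2.
Then p_{RxPlus} = 111.25 + 0.25·146.2 = 147.8.
q_{MedCo} = 343 − 2·146.2 + 147.8 = 198.4.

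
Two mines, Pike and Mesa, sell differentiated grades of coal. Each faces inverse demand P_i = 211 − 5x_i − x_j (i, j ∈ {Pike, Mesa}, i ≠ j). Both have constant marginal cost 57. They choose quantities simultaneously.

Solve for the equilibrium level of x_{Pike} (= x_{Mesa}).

Mine Pike's profit: π = x_{Pike}(211 − 5x_{Pike} − x_{Mesa}) − 57x_{Pike}.
∂π/∂x_{Pike} = 154 − 10x_{Pike} − x_{Mesa} = 0 ⇒ x_{Pike} = 15.4 − 0.1x_{Mesa}.
The game is symmetric, so in equilibrium x_{Mesa} = x_{Pike}: the reaction function gives 1.1x_{Pike} = 15.4, hence x_{Pike} = 14.

14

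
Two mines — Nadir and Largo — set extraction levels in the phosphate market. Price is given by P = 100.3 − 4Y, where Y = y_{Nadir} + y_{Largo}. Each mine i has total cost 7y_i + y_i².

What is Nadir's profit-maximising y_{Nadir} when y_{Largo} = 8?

6.13

Mine Nadir's profit: π = y_{Nadir}(100.3 − 4(y_{Nadir} + y_{Largo})) − 7y_{Nadir} − y_{Nadir}².
∂π/∂y_{Nadir} = 93.3 − 10y_{Nadir} − 4y_{Largo} = 0, so y_{Nadir} = 9.33 − 0.4y_{Largo}.
At y_{Largo} = 8: y_{Nadir} = 9.33 − 0.4·8 = 6.13.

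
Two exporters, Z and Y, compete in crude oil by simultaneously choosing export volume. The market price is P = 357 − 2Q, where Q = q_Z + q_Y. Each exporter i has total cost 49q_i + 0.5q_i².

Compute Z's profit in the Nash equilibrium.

4840

Exporter Z's profit: π = q_Z(357 − 2(q_Z + q_Y)) − 49q_Z − 0.5q_Z².
∂π/∂q_Z = 308 − 5q_Z − 2q_Y = 0, so q_Z = 61.6 − 0.4q_Y.
By symmetry q_Y = q_Z; substituting into the reaction function, 1.4q_Z = 61.6 and q_Z = 44.
Price P = 357 − 2·88 = 181.
Z's profit: (181 − 49)·44 − 0.5(44)² = 4840.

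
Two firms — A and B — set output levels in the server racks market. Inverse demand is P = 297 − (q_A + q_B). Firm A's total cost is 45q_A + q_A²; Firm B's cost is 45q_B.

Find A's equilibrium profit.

Firm A's profit: π = q_A(297 − (q_A + q_B)) − 45q_A − q_A².
∂π/∂q_A = 252 − 4q_A − q_B = 0, so q_A = 63 − 0.25q_B.
For B: ∂π/∂q_B = 252 − 2q_B − q_A = 0 ⇒ q_B = 126 − 0.5q_A.
Solving the two reaction functions simultaneously: (1 − (−0.25)(−0.5))q_A = 63 − 0.25·126, so 0.875q_A = 31.5 and q_A = 36.
Then q_B = 126 − 0.5·36 = 108.
Price P = 297 − 144 = 153.
A's profit: (153 − 45)·36 − (36)² = 2592.

2592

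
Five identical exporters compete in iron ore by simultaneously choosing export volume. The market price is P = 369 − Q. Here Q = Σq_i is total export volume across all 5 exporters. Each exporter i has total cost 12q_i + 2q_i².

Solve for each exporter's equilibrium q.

35.7

A representative exporter's profit is π_i = q_i(369 − Q) − 12q_i − 2q_i², with Q = q_i + Σ_{j≠i} q_j.
First-order condition: 357 − 6q_i − Σ_{j≠i} q_j = 0.
In a symmetric equilibrium every exporter chooses the same q, so Σ_{j≠i} q_j = 4q. The condition becomes 357 − 10q = 0, giving q = 357/10 = 35.7.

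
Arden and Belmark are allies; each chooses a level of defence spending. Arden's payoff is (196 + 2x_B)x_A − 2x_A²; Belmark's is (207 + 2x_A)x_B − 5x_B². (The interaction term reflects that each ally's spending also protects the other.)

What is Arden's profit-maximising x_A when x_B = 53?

Expanding Arden's payoff: 196x_A + 2x_Bx_A − 2x_A².
∂π/∂x_A = 196 + 2x_B − 4x_A = 0, so x_A = 49 + 0.5x_B.
At x_B = 53: x_A = 49 + 0.5·53 = 75.5.

75.5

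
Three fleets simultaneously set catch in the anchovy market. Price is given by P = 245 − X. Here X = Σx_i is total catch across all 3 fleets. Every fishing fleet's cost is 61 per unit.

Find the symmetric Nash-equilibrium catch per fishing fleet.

46

A representative fishing fleet's profit is π_i = x_i(245 − X) − 61x_i, with X = x_i + Σ_{j≠i} x_j.
First-order condition: 184 − 2x_i − Σ_{j≠i} x_j = 0.
In a symmetric equilibrium every fishing fleet chooses the same x, so Σ_{j≠i} x_j = 2x. The condition becomes 184 − 4x = 0, giving x = 184/4 = 46.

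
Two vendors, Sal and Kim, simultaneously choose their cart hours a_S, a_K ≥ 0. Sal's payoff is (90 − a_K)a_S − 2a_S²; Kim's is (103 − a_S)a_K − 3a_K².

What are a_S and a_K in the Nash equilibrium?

Expanding Sal's payoff: 90a_S − a_Ka_S − 2a_S².
∂π/∂a_S = 90 − a_K − 4a_S = 0, so a_S = 22.5 − 0.25a_K.
Likewise for Kim: a_K = 103/6 − (1/6)a_S.
Plugging a_K into Sal's best response: a_S = 22.5 − 0.25(103/6 − (1/6)a_S) ⇒ (23/24)a_S = 437/24, so a_S = 19.
Then a_K = 103/6 − (1/6)·19 = 14.

19, 14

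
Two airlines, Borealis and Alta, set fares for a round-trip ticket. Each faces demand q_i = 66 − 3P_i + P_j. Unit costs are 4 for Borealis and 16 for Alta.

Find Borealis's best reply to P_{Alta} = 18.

Borealis's profit: π = (P_{Borealis} − 4)(66 − 3P_{Borealis} + P_{Alta}).
∂π/∂P_{Borealis} = 78 − 6P_{Borealis} + P_{Alta} = 0 ⇒ P_{Borealis} = 13 + (1/6)P_{Alta}.
At P_{Alta} = 18: P_{Borealis} = 13 + (1/6)·18 = 16.

16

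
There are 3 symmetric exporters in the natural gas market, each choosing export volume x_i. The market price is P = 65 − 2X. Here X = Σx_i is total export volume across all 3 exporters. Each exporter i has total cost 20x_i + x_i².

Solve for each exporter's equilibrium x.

A representative exporter's profit is π_i = x_i(65 − 2X) − 20x_i − x_i², with X = x_i + Σ_{j≠i} x_j.
First-order condition: 45 − 6x_i − 2Σ_{j≠i} x_j = 0.
Imposing symmetry (x_j = x for all j) turns Σ_{j≠i} x_j into 2x, so 45 = 10x and x = 4.5.

4.5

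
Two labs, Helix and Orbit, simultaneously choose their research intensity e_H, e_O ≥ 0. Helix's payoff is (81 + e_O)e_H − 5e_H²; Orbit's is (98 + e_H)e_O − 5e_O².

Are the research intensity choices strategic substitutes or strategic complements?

Expanding Helix's payoff: 81e_H + e_Oe_H − 5e_H².
∂π/∂e_H = 81 + e_O − 10e_H = 0, so e_H = 8.1 + 0.1e_O.
The best-response slope de_H/de_O = 0.1 > 0: the reaction function is upward-sloping, so the choices are strategic complements.

strategic complements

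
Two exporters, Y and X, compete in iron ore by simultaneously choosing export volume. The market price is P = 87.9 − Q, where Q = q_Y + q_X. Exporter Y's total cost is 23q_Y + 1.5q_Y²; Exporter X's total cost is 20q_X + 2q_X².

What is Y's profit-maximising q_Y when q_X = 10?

Exporter Y's profit: π = q_Y(87.9 − (q_Y + q_X)) − 23q_Y − 1.5q_Y².
∂π/∂q_Y = 64.9 − 5q_Y − q_X = 0, so q_Y = 12.98 − 0.2q_X.
At q_X = 10: q_Y = 12.98 − 0.2·10 = 10.98.

10.98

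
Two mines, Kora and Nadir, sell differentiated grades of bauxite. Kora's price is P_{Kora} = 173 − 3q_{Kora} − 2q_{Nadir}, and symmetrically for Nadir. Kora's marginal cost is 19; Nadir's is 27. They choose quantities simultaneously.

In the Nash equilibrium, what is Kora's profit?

1170.1875

Mine Kora's profit: π = q_{Kora}(173 − 3q_{Kora} − 2q_{Nadir}) − 19q_{Kora}.
∂π/∂q_{Kora} = 154 − 6q_{Kora} − 2q_{Nadir} = 0 ⇒ q_{Kora} = 77/3 − (1/3)q_{Nadir}.
Similarly q_{Nadir} = 73/3 − (1/3)q_{Kora}.
Substituting the second reaction function into the first: q_{Kora} = 77/3 − (1/3)(73/3 − (1/3)q_{Kora}), which gives (8/9)q_{Kora} = 158/9 ⇒ q_{Kora} = 19.75.
Then q_{Nadir} = 73/3 − (1/3)·19.75 = 17.75.
P_{Kora} = 173 − 3·19.75 − 2·17.75 = 78.25.
Profit = (78.25 − 19)·19.75 = 1170.1875.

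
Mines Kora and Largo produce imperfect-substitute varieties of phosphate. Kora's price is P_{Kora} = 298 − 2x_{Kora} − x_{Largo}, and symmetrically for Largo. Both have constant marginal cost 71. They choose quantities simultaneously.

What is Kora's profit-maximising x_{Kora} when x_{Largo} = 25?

50.5

Mine Kora's profit: π = x_{Kora}(298 − 2x_{Kora} − x_{Largo}) − 71x_{Kora}.
∂π/∂x_{Kora} = 227 − 4x_{Kora} − x_{Largo} = 0 ⇒ x_{Kora} = 56.75 − 0.25x_{Largo}.
At x_{Largo} = 25: x_{Kora} = 56.75 − 0.25·25 = 50.5.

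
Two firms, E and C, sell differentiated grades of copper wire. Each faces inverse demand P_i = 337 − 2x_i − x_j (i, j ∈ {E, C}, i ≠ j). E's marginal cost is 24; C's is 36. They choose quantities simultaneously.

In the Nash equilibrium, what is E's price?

150.8

Firm E's profit: π = x_E(337 − 2x_E − x_C) − 24x_E.
∂π/∂x_E = 313 − 4x_E − x_C = 0 ⇒ x_E = 78.25 − 0.25x_C.
Similarly x_C = 75.25 − 0.25x_E.
Plugging x_C into E's best response: x_E = 78.25 − 0.25(75.25 − 0.25x_E) ⇒ 0.9375x_E = 59.4375, so x_E = 63.4.
Then x_C = 75.25 − 0.25·63.4 = 59.4.
P_E = 337 − 2·63.4 − 59.4 = 150.8.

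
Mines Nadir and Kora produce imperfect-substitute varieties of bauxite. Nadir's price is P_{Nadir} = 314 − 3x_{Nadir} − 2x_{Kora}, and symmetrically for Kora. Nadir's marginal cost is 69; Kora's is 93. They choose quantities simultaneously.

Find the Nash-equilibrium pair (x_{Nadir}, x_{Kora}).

Mine Nadir's profit: π = x_{Nadir}(314 − 3x_{Nadir} − 2x_{Kora}) − 69x_{Nadir}.
∂π/∂x_{Nadir} = 245 − 6x_{Nadir} − 2x_{Kora} = 0 ⇒ x_{Nadir} = 245/6 − (1/3)x_{Kora}.
Similarly x_{Kora} = 221/6 − (1/3)x_{Nadir}.
Substituting the second reaction function into the first: x_{Nadir} = 245/6 − (1/3)(221/6 − (1/3)x_{Nadir}), which gives (8/9)x_{Nadir} = 257/9 ⇒ x_{Nadir} = 32.125.
Then x_{Kora} = 221/6 − (1/3)·32.125 = 26.125.

32.125, 26.125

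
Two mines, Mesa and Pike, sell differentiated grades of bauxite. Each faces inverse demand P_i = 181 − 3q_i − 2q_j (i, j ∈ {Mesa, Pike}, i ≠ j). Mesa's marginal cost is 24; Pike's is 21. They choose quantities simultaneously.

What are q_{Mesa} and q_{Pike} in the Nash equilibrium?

Mine Mesa's profit: π = q_{Mesa}(181 − 3q_{Mesa} − 2q_{Pike}) − 24q_{Mesa}.
∂π/∂q_{Mesa} = 157 − 6q_{Mesa} − 2q_{Pike} = 0 ⇒ q_{Mesa} = 157/6 − (1/3)q_{Pike}.
Similarly q_{Pike} = 80/3 − (1/3)q_{Mesa}.
Solving the two reaction functions simultaneously: (1 − (−1/3)(−1/3))q_{Mesa} = 157/6 − (1/3)·(80/3), so (8/9)q_{Mesa} = 311/18 and q_{Mesa} = 19.4375.
Then q_{Pike} = 80/3 − (1/3)·19.4375 = 20.1875.

19.4375, 20.1875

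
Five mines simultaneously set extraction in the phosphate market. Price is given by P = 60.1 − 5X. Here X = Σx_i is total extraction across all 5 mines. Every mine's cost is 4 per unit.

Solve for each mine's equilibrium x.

A representative mine's profit is π_i = x_i(60.1 − 5X) − 4x_i, with X = x_i + Σ_{j≠i} x_j.
First-order condition: 56.1 − 10x_i − 5Σ_{j≠i} x_j = 0.
Imposing symmetry (x_j = x for all j) turns Σ_{j≠i} x_j into 4x, so 56.1 = 30x and x = 1.87.

1.87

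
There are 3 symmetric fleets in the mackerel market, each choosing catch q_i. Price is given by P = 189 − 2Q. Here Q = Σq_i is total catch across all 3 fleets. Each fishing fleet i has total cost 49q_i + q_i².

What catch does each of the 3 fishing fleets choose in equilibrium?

A representative fishing fleet's profit is π_i = q_i(189 − 2Q) − 49q_i − q_i², with Q = q_i + Σ_{j≠i} q_j.
First-order condition: 140 − 6q_i − 2Σ_{j≠i} q_j = 0.
Imposing symmetry (q_j = q for all j) turns Σ_{j≠i} q_j into 2q, so 140 = 10q and q = 14.

14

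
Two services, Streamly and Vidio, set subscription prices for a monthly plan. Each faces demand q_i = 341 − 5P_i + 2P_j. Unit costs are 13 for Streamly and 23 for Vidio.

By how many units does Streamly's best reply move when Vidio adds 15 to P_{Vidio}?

3

Streamly's profit: π = (P_{Streamly} − 13)(341 − 5P_{Streamly} + 2P_{Vidio}).
∂π/∂P_{Streamly} = 406 − 10P_{Streamly} + 2P_{Vidio} = 0 ⇒ P_{Streamly} = 40.6 + 0.2P_{Vidio}.
The reaction-function slope is 0.2, so a 15-unit rise in P_{Vidio} moves P_{Streamly} by 0.2 × 15 = 3. Streamly's best response rises — the actions are strategic complements.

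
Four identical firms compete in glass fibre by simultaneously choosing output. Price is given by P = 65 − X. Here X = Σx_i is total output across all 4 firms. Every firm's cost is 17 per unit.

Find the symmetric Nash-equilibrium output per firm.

A representative firm's profit is π_i = x_i(65 − X) − 17x_i, with X = x_i + Σ_{j≠i} x_j.
First-order condition: 48 − 2x_i − Σ_{j≠i} x_j = 0.
With identical firms, set every x_j = x: then 48 − 2x − 3x = 0, i.e. x = 48/5 = 9.6.

9.6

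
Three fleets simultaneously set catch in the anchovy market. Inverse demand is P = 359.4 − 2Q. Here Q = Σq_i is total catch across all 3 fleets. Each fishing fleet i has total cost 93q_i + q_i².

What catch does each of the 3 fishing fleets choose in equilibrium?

26.64

A representative fishing fleet's profit is π_i = q_i(359.4 − 2Q) − 93q_i − q_i², with Q = q_i + Σ_{j≠i} q_j.
First-order condition: 266.4 − 6q_i − 2Σ_{j≠i} q_j = 0.
With identical fishing fleets, set every q_j = q: then 266.4 − 6q − 4q = 0, i.e. q = 266.4/10 = 26.64.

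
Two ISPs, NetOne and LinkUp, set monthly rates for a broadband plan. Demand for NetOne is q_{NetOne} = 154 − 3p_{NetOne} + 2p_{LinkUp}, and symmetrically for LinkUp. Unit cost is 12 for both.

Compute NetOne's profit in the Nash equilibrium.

3780.75

NetOne's profit: π = (p_{NetOne} − 12)(154 − 3p_{NetOne} + 2p_{LinkUp}).
∂π/∂p_{NetOne} = 190 − 6p_{NetOne} + 2p_{LinkUp} = 0 ⇒ p_{NetOne} = 95/3 + (1/3)p_{LinkUp}.
The game is symmetric, so in equilibrium p_{LinkUp} = p_{NetOne}: the reaction function gives (2/3)p_{NetOne} = 95/3, hence p_{NetOne} = 47.5.
q_{NetOne} = 154 − 3·47.5 + 2·47.5 = 106.5.
Profit = (47.5 − 12)·106.5 = 3780.75.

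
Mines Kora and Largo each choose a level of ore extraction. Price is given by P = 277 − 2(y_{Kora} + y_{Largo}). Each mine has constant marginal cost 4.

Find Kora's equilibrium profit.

Mine Kora's profit: π = y_{Kora}(277 − 2(y_{Kora} + y_{Largo})) − 4y_{Kora}.
∂π/∂y_{Kora} = 273 − 4y_{Kora} − 2y_{Largo} = 0, so y_{Kora} = 68.25 − 0.5y_{Largo}.
By symmetry y_{Largo} = y_{Kora}; substituting into the reaction function, 1.5y_{Kora} = 68.25 and y_{Kora} = 45.5.
Price P = 277 − 2·91 = 95.
Kora's profit: (95 − 4)·45.5 = 4140.5.

4140.5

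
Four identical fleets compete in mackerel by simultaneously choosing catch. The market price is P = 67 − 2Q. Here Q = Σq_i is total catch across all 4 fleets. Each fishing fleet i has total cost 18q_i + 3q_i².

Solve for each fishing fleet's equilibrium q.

A representative fishing fleet's profit is π_i = q_i(67 − 2Q) − 18q_i − 3q_i², with Q = q_i + Σ_{j≠i} q_j.
First-order condition: 49 − 10q_i − 2Σ_{j≠i} q_j = 0.
In a symmetric equilibrium every fishing fleet chooses the same q, so Σ_{j≠i} q_j = 3q. The condition becomes 49 − 16q = 0, giving q = 49/16 = 3.0625.

3.0625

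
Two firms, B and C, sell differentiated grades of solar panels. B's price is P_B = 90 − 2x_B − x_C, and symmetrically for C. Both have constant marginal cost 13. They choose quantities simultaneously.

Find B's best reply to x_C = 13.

Firm B's profit: π = x_B(90 − 2x_B − x_C) − 13x_B.
∂π/∂x_B = 77 − 4x_B − x_C = 0 ⇒ x_B = 19.25 − 0.25x_C.
At x_C = 13: x_B = 19.25 − 0.25·13 = 16.

16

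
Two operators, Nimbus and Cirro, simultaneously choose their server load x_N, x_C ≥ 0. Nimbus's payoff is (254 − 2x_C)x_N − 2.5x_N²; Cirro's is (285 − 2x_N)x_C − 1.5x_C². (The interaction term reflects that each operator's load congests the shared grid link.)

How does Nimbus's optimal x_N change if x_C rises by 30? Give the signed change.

-12

Expanding Nimbus's payoff: 254x_N − 2x_Cx_N − 2.5x_N².
∂π/∂x_N = 254 − 2x_C − 5x_N = 0, so x_N = 50.8 − 0.4x_C.
The reaction-function slope is −0.4, so a 30-unit rise in x_C moves x_N by −0.4 × 30 = −12. Nimbus's best response falls — the actions are strategic substitutes.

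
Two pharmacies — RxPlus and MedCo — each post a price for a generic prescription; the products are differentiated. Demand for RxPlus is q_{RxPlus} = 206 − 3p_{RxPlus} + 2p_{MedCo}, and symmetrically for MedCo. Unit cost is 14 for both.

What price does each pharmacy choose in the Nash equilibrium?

RxPlus's profit: π = (p_{RxPlus} − 14)(206 − 3p_{RxPlus} + 2p_{MedCo}).
∂π/∂p_{RxPlus} = 248 − 6p_{RxPlus} + 2p_{MedCo} = 0 ⇒ p_{RxPlus} = 124/3 + (1/3)p_{MedCo}.
By symmetry p_{MedCo} = p_{RxPlus}; substituting into the reaction function, (2/3)p_{RxPlus} = 124/3 and p_{RxPlus} = 62.

62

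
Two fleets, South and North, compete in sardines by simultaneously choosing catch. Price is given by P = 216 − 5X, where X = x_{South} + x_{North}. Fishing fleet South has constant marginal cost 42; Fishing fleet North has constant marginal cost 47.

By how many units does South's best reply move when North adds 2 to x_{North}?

Fishing fleet South's profit: π = x_{South}(216 − 5(x_{South} + x_{North})) − 42x_{South}.
∂π/∂x_{South} = 174 − 10x_{South} − 5x_{North} = 0, so x_{South} = 17.4 − 0.5x_{North}.
The reaction-function slope is −0.5, so a 2-unit rise in x_{North} moves x_{South} by −0.5 × 2 = −1. South's best response falls — the actions are strategic substitutes.

-1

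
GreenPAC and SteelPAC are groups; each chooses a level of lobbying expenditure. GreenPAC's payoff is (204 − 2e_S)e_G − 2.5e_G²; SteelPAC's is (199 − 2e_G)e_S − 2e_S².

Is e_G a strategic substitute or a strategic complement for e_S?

Expanding GreenPAC's payoff: 204e_G − 2e_Se_G − 2.5e_G².
∂π/∂e_G = 204 − 2e_S − 5e_G = 0, so e_G = 40.8 − 0.4e_S.
The best-response slope de_G/de_S = −0.4 < 0: the reaction function is downward-sloping, so the choices are strategic substitutes.

strategic substitutes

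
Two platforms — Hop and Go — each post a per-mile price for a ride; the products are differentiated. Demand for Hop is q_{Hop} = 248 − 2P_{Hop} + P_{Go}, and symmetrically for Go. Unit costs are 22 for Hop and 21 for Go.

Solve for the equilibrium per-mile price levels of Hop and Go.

Hop's profit: π = (P_{Hop} − 22)(248 − 2P_{Hop} + P_{Go}).
∂π/∂P_{Hop} = 292 − 4P_{Hop} + P_{Go} = 0 ⇒ P_{Hop} = 73 + 0.25P_{Go}.
Similarly P_{Go} = 72.5 + 0.25P_{Hop}.
Plugging P_{Go} into Hop's best response: P_{Hop} = 73 + 0.25(72.5 + 0.25P_{Hop}) ⇒ 0.9375P_{Hop} = 91.125, so P_{Hop} = 97.2.
Then P_{Go} = 72.5 + 0.25·97.2 = 96.8.

97.2, 96.8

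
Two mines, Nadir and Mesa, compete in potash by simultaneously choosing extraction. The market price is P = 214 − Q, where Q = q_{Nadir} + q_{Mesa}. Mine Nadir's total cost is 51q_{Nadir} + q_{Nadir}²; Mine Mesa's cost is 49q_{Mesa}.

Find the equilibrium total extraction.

Mine Nadir's profit: π = q_{Nadir}(214 − (q_{Nadir} + q_{Mesa})) − 51q_{Nadir} − q_{Nadir}².
∂π/∂q_{Nadir} = 163 − 4q_{Nadir} − q_{Mesa} = 0, so q_{Nadir} = 40.75 − 0.25q_{Mesa}.
For Mesa: ∂π/∂q_{Mesa} = 165 − 2q_{Mesa} − q_{Nadir} = 0 ⇒ q_{Mesa} = 82.5 − 0.5q_{Nadir}.
Plugging q_{Mesa} into Nadir's best response: q_{Nadir} = 40.75 − 0.25(82.5 − 0.5q_{Nadir}) ⇒ 0.875q_{Nadir} = 20.125, so q_{Nadir} = 23.
Then q_{Mesa} = 82.5 − 0.5·23 = 71.
Total extraction: 23 + 71 = 94.

94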